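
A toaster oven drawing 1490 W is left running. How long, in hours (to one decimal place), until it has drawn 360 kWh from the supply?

Hours = 360 kWh ÷ 1.49 kW = 241.6 h

241.6 h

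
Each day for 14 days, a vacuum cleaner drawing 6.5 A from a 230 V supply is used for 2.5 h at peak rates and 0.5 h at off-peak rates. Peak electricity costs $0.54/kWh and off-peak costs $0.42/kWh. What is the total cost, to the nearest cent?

$32.65

Power = 6.5 A × 230 V = 1495 W = 1.495 kW
Peak energy = 1.495 kW × 2.5 h × 14 = 52.325 kWh
Off-peak energy = 1.495 kW × 0.5 h × 14 = 10.465 kWh
Cost = 52.325 × $0.54 + 10.465 × $0.42 = $28.2555 + $4.3953 = $32.65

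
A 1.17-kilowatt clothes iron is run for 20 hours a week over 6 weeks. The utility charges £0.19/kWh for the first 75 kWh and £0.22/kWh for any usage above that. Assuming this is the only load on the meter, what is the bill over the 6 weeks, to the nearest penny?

£28.64

Runtime = 20 h/week × 6 weeks = 120 h
Energy = 1.17 kW × 120 h = 140.4 kWh
Tier 1 (0–75 kWh): 75 × £0.19 = £14.25
Above 75 kWh: 65.4 × £0.22 = £14.388
Bill = £28.64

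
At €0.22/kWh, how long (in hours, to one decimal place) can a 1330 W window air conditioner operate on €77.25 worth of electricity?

264.0 h

Energy available = €77.25 ÷ €0.22/kWh = 351.1364 kWh
Hours = 351.1364 kWh ÷ 1.33 kW = 264.0 h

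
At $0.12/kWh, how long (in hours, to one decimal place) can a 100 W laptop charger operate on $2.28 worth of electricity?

Energy available = $2.28 ÷ $0.12/kWh = 19 kWh
Hours = 19 kWh ÷ 0.1 kW = 190.0 h

190.0 h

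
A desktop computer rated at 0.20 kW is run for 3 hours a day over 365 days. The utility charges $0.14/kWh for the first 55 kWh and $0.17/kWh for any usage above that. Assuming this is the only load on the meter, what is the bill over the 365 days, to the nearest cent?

Runtime = 3 h/day × 365 days = 1095 h
Energy = 0.2 kW × 1095 h = 219 kWh
Tier 1 (0–55 kWh): 55 × $0.14 = $7.7
Above 55 kWh: 164 × $0.17 = $27.88
Bill = $35.58

$35.58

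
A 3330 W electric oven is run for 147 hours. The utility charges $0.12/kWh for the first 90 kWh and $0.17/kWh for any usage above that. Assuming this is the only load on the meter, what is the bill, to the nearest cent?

$78.72

Energy = 3.33 kW × 147 h = 489.51 kWh
Tier 1 (0–90 kWh): 90 × $0.12 = $10.8
Above 90 kWh: 399.51 × $0.17 = $67.9167
Bill = $78.72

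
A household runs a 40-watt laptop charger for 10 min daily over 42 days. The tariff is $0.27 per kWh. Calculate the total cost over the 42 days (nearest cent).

$0.08

Runtime = 10 min × 42 = 420 min = 7 h
Energy = 0.04 kW × 7 h = 0.28 kWh
Cost = 0.28 kWh × $0.27/kWh = $0.08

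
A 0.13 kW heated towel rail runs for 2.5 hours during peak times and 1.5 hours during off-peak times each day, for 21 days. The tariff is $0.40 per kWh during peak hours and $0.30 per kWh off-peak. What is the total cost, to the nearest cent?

Peak energy = 0.13 kW × 2.5 h × 21 = 6.825 kWh
Off-peak energy = 0.13 kW × 1.5 h × 21 = 4.095 kWh
Cost = 6.825 × $0.40 + 4.095 × $0.30 = $2.73 + $1.2285 = $3.96

$3.96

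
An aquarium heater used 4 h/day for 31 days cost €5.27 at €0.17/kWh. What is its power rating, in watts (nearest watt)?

Energy = €5.27 ÷ €0.17/kWh = 31 kWh
Runtime = 4 h/day × 31 days = 124 h
Power = 31 kWh ÷ 124 h = 0.25 kW = 250 W

250 W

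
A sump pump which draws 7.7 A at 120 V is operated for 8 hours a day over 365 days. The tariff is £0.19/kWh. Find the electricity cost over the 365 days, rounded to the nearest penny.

Power = 7.7 A × 120 V = 924 W = 0.924 kW
Runtime = 8 h/day × 365 days = 2920 h
Energy = 0.924 kW × 2920 h = 2698.08 kWh
Cost = 2698.08 kWh × £0.19/kWh = £512.64

£512.64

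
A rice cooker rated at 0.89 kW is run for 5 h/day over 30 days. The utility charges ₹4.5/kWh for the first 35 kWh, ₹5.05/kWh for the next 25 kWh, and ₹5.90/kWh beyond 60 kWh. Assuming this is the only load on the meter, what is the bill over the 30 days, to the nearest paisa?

Runtime = 5 h/day × 30 days = 150 h
Energy = 0.89 kW × 150 h = 133.5 kWh
Tier 1 (0–35 kWh): 35 × ₹4.5 = ₹157.5
Tier 2 (35–60 kWh): 25 × ₹5.05 = ₹126.25
Above 60 kWh: 73.5 × ₹5.90 = ₹433.65
Bill = ₹717.40

₹717.40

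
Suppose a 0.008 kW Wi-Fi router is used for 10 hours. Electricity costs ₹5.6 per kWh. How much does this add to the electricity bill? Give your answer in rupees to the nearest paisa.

₹0.45

Energy = 0.008 kW × 10 h = 0.08 kWh
Cost = 0.08 kWh × ₹5.6/kWh = ₹0.45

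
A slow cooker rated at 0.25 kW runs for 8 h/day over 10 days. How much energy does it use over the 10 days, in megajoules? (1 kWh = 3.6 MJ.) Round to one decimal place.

Runtime = 8 h/day × 10 days = 80 h
Energy = 0.25 kW × 80 h = 20 kWh
= 20 × 3.6 MJ = 72.0 MJ

72.0 MJ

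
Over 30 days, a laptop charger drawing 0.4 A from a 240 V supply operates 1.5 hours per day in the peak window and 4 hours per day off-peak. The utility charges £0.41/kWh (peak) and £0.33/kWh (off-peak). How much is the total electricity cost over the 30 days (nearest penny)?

£5.57

Power = 0.4 A × 240 V = 96 W = 0.096 kW
Peak energy = 0.096 kW × 1.5 h × 30 = 4.32 kWh
Off-peak energy = 0.096 kW × 4 h × 30 = 11.52 kWh
Cost = 4.32 × £0.41 + 11.52 × £0.33 = £1.7712 + £3.8016 = £5.57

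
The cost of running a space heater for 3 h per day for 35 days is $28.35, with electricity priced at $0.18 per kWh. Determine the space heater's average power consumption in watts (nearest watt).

Energy = $28.35 ÷ $0.18/kWh = 157.5 kWh
Runtime = 3 h/day × 35 days = 105 h
Power = 157.5 kWh ÷ 105 h = 1.5 kW = 1500 W

1500 W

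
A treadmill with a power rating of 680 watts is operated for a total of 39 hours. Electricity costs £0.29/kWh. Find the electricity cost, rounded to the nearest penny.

£7.69

Energy = 0.68 kW × 39 h = 26.52 kWh
Cost = 26.52 kWh × £0.29/kWh = £7.69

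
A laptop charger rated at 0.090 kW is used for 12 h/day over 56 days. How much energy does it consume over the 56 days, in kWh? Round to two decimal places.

60.48 kWh

Runtime = 12 h/day × 56 days = 672 h
Energy = 0.09 kW × 672 h = 60.48 kWh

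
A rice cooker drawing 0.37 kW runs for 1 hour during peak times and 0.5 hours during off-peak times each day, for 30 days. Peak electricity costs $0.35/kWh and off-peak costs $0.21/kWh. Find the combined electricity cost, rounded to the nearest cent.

$5.05

Peak energy = 0.37 kW × 1 h × 30 = 11.1 kWh
Off-peak energy = 0.37 kW × 0.5 h × 30 = 5.55 kWh
Cost = 11.1 × $0.35 + 5.55 × $0.21 = $3.885 + $1.1655 = $5.05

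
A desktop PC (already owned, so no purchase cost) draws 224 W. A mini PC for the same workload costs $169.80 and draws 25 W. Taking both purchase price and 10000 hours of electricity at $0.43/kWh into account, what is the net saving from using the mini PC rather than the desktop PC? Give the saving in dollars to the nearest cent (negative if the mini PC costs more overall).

$685.90

desktop PC: $0.00 + (224/1000) kW × 10000 h × $0.43 = $0.00 + $963.2 = $963.2
mini PC: $169.80 + (25/1000) kW × 10000 h × $0.43 = $169.80 + $107.5 = $277.3
Saving = $963.2 − $277.3 = $685.9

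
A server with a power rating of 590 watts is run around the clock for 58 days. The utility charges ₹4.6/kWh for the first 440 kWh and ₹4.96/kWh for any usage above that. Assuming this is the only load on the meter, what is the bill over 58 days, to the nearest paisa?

Runtime = 24 h × 58 = 1392 h
Energy = 0.59 kW × 1392 h = 821.28 kWh
Tier 1 (0–440 kWh): 440 × ₹4.6 = ₹2024
Above 440 kWh: 381.28 × ₹4.96 = ₹1891.1488
Bill = ₹3915.15

₹3915.15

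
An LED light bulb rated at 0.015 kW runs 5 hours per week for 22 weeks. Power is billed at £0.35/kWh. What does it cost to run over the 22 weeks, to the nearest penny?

£0.58

Runtime = 5 h/week × 22 weeks = 110 h
Energy = 0.015 kW × 110 h = 1.65 kWh
Cost = 1.65 kWh × £0.35/kWh = £0.58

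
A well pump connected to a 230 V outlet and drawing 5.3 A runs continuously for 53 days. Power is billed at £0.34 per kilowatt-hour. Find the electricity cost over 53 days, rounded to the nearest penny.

Power = 5.3 A × 230 V = 1219 W = 1.219 kW
Runtime = 24 h × 53 = 1272 h
Energy = 1.219 kW × 1272 h = 1550.568 kWh
Cost = 1550.568 kWh × £0.34/kWh = £527.19

£527.19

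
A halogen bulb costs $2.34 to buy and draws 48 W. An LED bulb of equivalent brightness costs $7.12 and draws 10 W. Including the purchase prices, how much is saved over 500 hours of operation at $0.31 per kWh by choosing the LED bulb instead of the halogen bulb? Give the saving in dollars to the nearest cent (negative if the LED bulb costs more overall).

$1.11

halogen bulb: $2.34 + (48/1000) kW × 500 h × $0.31 = $2.34 + $7.44 = $9.78
LED bulb: $7.12 + (10/1000) kW × 500 h × $0.31 = $7.12 + $1.55 = $8.67
Saving = $9.78 − $8.67 = $1.11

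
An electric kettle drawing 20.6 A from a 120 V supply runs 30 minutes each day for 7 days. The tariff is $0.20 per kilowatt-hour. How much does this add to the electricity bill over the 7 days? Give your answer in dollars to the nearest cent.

Power = 20.6 A × 120 V = 2472 W = 2.472 kW
Runtime = 30 min × 7 = 210 min = 3.5 h
Energy = 2.472 kW × 3.5 h = 8.652 kWh
Cost = 8.652 kWh × $0.20/kWh = $1.73

$1.73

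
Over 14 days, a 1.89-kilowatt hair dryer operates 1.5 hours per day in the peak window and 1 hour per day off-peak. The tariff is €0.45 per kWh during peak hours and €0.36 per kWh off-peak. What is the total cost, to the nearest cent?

Peak energy = 1.89 kW × 1.5 h × 14 = 39.69 kWh
Off-peak energy = 1.89 kW × 1 h × 14 = 26.46 kWh
Cost = 39.69 × €0.45 + 26.46 × €0.36 = €17.8605 + €9.5256 = €27.39

€27.39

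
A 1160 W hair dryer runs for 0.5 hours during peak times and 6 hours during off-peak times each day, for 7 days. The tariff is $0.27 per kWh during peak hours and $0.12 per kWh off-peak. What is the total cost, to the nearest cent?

Peak energy = 1.16 kW × 0.5 h × 7 = 4.06 kWh
Off-peak energy = 1.16 kW × 6 h × 7 = 48.72 kWh
Cost = 4.06 × $0.27 + 48.72 × $0.12 = $1.0962 + $5.8464 = $6.94

$6.94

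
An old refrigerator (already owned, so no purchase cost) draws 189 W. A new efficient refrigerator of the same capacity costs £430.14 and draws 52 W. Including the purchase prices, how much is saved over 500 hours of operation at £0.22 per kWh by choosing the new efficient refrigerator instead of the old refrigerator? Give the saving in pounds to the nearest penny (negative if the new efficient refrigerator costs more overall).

old refrigerator: £0.00 + (189/1000) kW × 500 h × £0.22 = £0.00 + £20.79 = £20.79
new efficient refrigerator: £430.14 + (52/1000) kW × 500 h × £0.22 = £430.14 + £5.72 = £435.86
Saving = £20.79 − £435.86 = −£415.07

-£415.07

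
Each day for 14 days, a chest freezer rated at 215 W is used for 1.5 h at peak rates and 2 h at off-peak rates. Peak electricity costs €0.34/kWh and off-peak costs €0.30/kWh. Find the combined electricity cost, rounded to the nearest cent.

Peak energy = 0.215 kW × 1.5 h × 14 = 4.515 kWh
Off-peak energy = 0.215 kW × 2 h × 14 = 6.02 kWh
Cost = 4.515 × €0.34 + 6.02 × €0.30 = €1.5351 + €1.806 = €3.34

€3.34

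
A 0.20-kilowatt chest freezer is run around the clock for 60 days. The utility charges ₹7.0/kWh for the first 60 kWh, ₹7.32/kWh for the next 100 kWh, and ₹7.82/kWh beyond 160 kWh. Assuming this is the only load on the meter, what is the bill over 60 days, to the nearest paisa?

₹2152.96

Runtime = 24 h × 60 = 1440 h
Energy = 0.2 kW × 1440 h = 288 kWh
Tier 1 (0–60 kWh): 60 × ₹7.0 = ₹420
Tier 2 (60–160 kWh): 100 × ₹7.32 = ₹732
Above 160 kWh: 128 × ₹7.82 = ₹1000.96
Bill = ₹2152.96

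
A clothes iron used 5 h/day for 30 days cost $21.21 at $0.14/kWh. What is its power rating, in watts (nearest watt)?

1010 W

Energy = $21.21 ÷ $0.14/kWh = 151.5 kWh
Runtime = 5 h/day × 30 days = 150 h
Power = 151.5 kWh ÷ 150 h = 1.01 kW = 1010 W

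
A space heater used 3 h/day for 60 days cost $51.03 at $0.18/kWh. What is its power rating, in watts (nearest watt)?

1575 W

Energy = $51.03 ÷ $0.18/kWh = 283.5 kWh
Runtime = 3 h/day × 60 days = 180 h
Power = 283.5 kWh ÷ 180 h = 1.575 kW = 1575 W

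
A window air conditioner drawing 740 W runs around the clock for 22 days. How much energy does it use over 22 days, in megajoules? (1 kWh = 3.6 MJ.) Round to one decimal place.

1406.6 MJ

Runtime = 24 h × 22 = 528 h
Energy = 0.74 kW × 528 h = 390.72 kWh
= 390.72 × 3.6 MJ = 1406.6 MJ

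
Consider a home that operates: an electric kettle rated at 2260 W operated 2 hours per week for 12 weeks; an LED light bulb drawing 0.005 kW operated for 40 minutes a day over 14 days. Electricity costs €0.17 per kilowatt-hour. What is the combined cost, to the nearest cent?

€9.23

electric kettle: Runtime = 2 h/week × 12 weeks = 24 h
electric kettle: 2.26 kW × 24 h = 54.24 kWh
LED light bulb: Runtime = 40 min × 14 = 560 min = 9.333333… h
LED light bulb: 0.005 kW × 9.333333… h = 0.046666… kWh
Total energy = 54.286666… kWh
Cost = 54.286666… × €0.17 = €9.23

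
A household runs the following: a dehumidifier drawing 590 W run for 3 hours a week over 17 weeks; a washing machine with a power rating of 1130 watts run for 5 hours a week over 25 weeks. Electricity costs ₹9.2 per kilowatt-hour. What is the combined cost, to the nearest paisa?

dehumidifier: Runtime = 3 h/week × 17 weeks = 51 h
dehumidifier: 0.59 kW × 51 h = 30.09 kWh
washing machine: Runtime = 5 h/week × 25 weeks = 125 h
washing machine: 1.13 kW × 125 h = 141.25 kWh
Total energy = 171.34 kWh
Cost = 171.34 × ₹9.2 = ₹1576.33

₹1576.33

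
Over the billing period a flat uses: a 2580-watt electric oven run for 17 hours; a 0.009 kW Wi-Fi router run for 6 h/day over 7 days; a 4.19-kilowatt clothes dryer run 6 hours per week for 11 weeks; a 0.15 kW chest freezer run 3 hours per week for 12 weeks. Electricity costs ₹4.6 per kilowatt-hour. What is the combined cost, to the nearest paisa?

electric oven: 2.58 kW × 17 h = 43.86 kWh
Wi-Fi router: Runtime = 6 h/day × 7 days = 42 h
Wi-Fi router: 0.009 kW × 42 h = 0.378 kWh
clothes dryer: Runtime = 6 h/week × 11 weeks = 66 h
clothes dryer: 4.19 kW × 66 h = 276.54 kWh
chest freezer: Runtime = 3 h/week × 12 weeks = 36 h
chest freezer: 0.15 kW × 36 h = 5.4 kWh
Total energy = 326.178 kWh
Cost = 326.178 × ₹4.6 = ₹1500.42

₹1500.42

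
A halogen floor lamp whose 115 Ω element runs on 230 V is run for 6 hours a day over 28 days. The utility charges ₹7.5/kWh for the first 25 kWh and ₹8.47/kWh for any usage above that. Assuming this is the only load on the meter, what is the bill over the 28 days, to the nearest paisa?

Power = V²/R = 230²/115 = 460 W = 0.46 kW
Runtime = 6 h/day × 28 days = 168 h
Energy = 0.46 kW × 168 h = 77.28 kWh
Tier 1 (0–25 kWh): 25 × ₹7.5 = ₹187.5
Above 25 kWh: 52.28 × ₹8.47 = ₹442.8116
Bill = ₹630.31

₹630.31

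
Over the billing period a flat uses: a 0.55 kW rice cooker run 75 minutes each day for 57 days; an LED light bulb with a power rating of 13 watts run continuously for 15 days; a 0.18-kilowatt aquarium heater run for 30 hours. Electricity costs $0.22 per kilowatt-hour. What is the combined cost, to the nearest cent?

$10.84

rice cooker: Runtime = 75 min × 57 = 4275 min = 71.25 h
rice cooker: 0.55 kW × 71.25 h = 39.1875 kWh
LED light bulb: Runtime = 24 h × 15 = 360 h
LED light bulb: 0.013 kW × 360 h = 4.68 kWh
aquarium heater: 0.18 kW × 30 h = 5.4 kWh
Total energy = 49.2675 kWh
Cost = 49.2675 × $0.22 = $10.84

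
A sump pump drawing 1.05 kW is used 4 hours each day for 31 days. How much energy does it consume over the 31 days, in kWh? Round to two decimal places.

Runtime = 4 h/day × 31 days = 124 h
Energy = 1.05 kW × 124 h = 130.2 kWh

130.20 kWh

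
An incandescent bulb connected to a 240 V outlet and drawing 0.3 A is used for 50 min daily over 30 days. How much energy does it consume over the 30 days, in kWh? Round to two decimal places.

Power = 0.3 A × 240 V = 72 W = 0.072 kW
Runtime = 50 min × 30 = 1500 min = 25 h
Energy = 0.072 kW × 25 h = 1.8 kWh

1.80 kWh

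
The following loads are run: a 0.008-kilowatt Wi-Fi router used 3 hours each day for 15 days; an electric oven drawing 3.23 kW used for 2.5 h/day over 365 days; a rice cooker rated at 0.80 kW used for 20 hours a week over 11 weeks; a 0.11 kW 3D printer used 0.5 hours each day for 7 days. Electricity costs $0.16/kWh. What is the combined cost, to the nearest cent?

$499.86

Wi-Fi router: Runtime = 3 h/day × 15 days = 45 h
Wi-Fi router: 0.008 kW × 45 h = 0.36 kWh
electric oven: Runtime = 2.5 h/day × 365 days = 912.5 h
electric oven: 3.23 kW × 912.5 h = 2947.375 kWh
rice cooker: Runtime = 20 h/week × 11 weeks = 220 h
rice cooker: 0.8 kW × 220 h = 176 kWh
3D printer: Runtime = 0.5 h/day × 7 days = 3.5 h
3D printer: 0.11 kW × 3.5 h = 0.385 kWh
Total energy = 3124.12 kWh
Cost = 3124.12 × $0.16 = $499.86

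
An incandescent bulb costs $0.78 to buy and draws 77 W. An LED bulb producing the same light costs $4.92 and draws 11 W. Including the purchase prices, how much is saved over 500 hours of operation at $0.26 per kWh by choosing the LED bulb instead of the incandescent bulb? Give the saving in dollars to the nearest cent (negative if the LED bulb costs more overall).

$4.44

incandescent bulb: $0.78 + (77/1000) kW × 500 h × $0.26 = $0.78 + $10.01 = $10.79
LED bulb: $4.92 + (11/1000) kW × 500 h × $0.26 = $4.92 + $1.43 = $6.35
Saving = $10.79 − $6.35 = $4.44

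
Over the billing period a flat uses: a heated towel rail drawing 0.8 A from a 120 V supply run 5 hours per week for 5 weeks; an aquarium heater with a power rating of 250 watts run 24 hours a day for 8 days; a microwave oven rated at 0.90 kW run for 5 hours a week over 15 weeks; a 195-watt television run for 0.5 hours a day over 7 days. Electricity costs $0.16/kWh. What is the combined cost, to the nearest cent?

$18.97

heated towel rail: Power = 0.8 A × 120 V = 96 W = 0.096 kW
heated towel rail: Runtime = 5 h/week × 5 weeks = 25 h
heated towel rail: 0.096 kW × 25 h = 2.4 kWh
aquarium heater: Runtime = 24 h × 8 = 192 h
aquarium heater: 0.25 kW × 192 h = 48 kWh
microwave oven: Runtime = 5 h/week × 15 weeks = 75 h
microwave oven: 0.9 kW × 75 h = 67.5 kWh
television: Runtime = 0.5 h/day × 7 days = 3.5 h
television: 0.195 kW × 3.5 h = 0.6825 kWh
Total energy = 118.5825 kWh
Cost = 118.5825 × $0.16 = $18.97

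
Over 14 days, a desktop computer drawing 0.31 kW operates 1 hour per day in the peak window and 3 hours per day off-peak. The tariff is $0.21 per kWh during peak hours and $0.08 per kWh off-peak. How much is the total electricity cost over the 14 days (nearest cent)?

$1.95

Peak energy = 0.31 kW × 1 h × 14 = 4.34 kWh
Off-peak energy = 0.31 kW × 3 h × 14 = 13.02 kWh
Cost = 4.34 × $0.21 + 13.02 × $0.08 = $0.9114 + $1.0416 = $1.95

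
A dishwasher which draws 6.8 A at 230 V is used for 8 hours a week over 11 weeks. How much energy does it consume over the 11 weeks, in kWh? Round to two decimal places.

Power = 6.8 A × 230 V = 1564 W = 1.564 kW
Runtime = 8 h/week × 11 weeks = 88 h
Energy = 1.564 kW × 88 h = 137.632 kWh ≈ 137.63 kWh

137.63 kWh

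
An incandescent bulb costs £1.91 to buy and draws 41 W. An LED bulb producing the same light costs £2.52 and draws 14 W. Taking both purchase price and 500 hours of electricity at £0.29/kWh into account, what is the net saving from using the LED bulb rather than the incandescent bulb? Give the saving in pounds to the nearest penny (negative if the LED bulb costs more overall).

incandescent bulb: £1.91 + (41/1000) kW × 500 h × £0.29 = £1.91 + £5.945 = £7.855
LED bulb: £2.52 + (14/1000) kW × 500 h × £0.29 = £2.52 + £2.03 = £4.55
Saving = £7.855 − £4.55 = £3.305 → £3.31

£3.31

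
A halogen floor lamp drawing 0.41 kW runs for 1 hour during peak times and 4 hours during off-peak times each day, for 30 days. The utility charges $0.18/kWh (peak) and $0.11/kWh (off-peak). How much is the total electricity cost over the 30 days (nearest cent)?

Peak energy = 0.41 kW × 1 h × 30 = 12.3 kWh
Off-peak energy = 0.41 kW × 4 h × 30 = 49.2 kWh
Cost = 12.3 × $0.18 + 49.2 × $0.11 = $2.214 + $5.412 = $7.63

$7.63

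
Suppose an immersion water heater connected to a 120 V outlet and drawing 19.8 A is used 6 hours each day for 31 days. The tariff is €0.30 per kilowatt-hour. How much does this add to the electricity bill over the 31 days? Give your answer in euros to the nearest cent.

€132.58

Power = 19.8 A × 120 V = 2376 W = 2.376 kW
Runtime = 6 h/day × 31 days = 186 h
Energy = 2.376 kW × 186 h = 441.936 kWh
Cost = 441.936 kWh × €0.30/kWh = €132.58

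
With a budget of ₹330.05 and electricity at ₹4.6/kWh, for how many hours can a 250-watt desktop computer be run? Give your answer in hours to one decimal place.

287.0 h

Energy available = ₹330.05 ÷ ₹4.6/kWh = 71.75 kWh
Hours = 71.75 kWh ÷ 0.25 kW = 287.0 h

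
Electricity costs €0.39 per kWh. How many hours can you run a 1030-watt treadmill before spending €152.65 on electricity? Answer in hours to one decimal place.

Energy available = €152.65 ÷ €0.39/kWh = 391.4103 kWh
Hours = 391.4103 kWh ÷ 1.03 kW = 380.0 h

380.0 h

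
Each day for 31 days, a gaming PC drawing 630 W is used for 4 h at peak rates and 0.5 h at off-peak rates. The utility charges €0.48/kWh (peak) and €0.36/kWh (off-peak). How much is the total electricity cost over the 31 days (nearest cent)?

Peak energy = 0.63 kW × 4 h × 31 = 78.12 kWh
Off-peak energy = 0.63 kW × 0.5 h × 31 = 9.765 kWh
Cost = 78.12 × €0.48 + 9.765 × €0.36 = €37.4976 + €3.5154 = €41.01

€41.01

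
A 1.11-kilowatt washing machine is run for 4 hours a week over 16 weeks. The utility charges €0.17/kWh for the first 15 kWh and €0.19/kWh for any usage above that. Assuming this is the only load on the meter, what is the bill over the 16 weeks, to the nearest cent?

€13.20

Runtime = 4 h/week × 16 weeks = 64 h
Energy = 1.11 kW × 64 h = 71.04 kWh
Tier 1 (0–15 kWh): 15 × €0.17 = €2.55
Above 15 kWh: 56.04 × €0.19 = €10.6476
Bill = €13.20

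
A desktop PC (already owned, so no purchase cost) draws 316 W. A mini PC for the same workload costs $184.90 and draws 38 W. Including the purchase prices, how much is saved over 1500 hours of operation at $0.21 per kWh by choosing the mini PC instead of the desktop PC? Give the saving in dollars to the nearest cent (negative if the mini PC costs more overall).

desktop PC: $0.00 + (316/1000) kW × 1500 h × $0.21 = $0.00 + $99.54 = $99.54
mini PC: $184.90 + (38/1000) kW × 1500 h × $0.21 = $184.90 + $11.97 = $196.87
Saving = $99.54 − $196.87 = −$97.33

-$97.33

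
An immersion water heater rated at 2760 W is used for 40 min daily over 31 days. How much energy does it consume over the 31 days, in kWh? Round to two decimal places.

57.04 kWh

Runtime = 40 min × 31 = 1240 min = 20.666666… h
Energy = 2.76 kW × 20.666666… h = 57.04 kWh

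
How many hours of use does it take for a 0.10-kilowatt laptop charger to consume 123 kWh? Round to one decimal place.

1230.0 h

Hours = 123 kWh ÷ 0.1 kW = 1230.0 h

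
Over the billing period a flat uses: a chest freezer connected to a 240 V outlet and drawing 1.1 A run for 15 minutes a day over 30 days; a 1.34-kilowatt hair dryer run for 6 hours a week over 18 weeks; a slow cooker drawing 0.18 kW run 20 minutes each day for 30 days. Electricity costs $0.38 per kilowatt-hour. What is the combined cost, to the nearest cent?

chest freezer: Power = 1.1 A × 240 V = 264 W = 0.264 kW
chest freezer: Runtime = 15 min × 30 = 450 min = 7.5 h
chest freezer: 0.264 kW × 7.5 h = 1.98 kWh
hair dryer: Runtime = 6 h/week × 18 weeks = 108 h
hair dryer: 1.34 kW × 108 h = 144.72 kWh
slow cooker: Runtime = 20 min × 30 = 600 min = 10 h
slow cooker: 0.18 kW × 10 h = 1.8 kWh
Total energy = 148.5 kWh
Cost = 148.5 × $0.38 = $56.43

$56.43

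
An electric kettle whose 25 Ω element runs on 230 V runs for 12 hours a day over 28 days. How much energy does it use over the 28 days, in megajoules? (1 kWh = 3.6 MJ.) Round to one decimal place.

Power = V²/R = 230²/25 = 2116 W = 2.116 kW
Runtime = 12 h/day × 28 days = 336 h
Energy = 2.116 kW × 336 h = 710.976 kWh
= 710.976 × 3.6 MJ = 2559.5 MJ

2559.5 MJ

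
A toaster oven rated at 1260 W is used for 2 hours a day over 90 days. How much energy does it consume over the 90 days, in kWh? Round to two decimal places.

226.80 kWh

Runtime = 2 h/day × 90 days = 180 h
Energy = 1.26 kW × 180 h = 226.8 kWh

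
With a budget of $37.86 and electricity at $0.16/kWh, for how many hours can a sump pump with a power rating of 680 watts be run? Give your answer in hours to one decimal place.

348.0 h

Energy available = $37.86 ÷ $0.16/kWh = 236.625 kWh
Hours = 236.625 kWh ÷ 0.68 kW = 348.0 h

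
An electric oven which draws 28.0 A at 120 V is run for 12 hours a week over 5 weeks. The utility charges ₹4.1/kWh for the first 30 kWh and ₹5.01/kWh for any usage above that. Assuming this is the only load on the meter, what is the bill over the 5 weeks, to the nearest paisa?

Power = 28.0 A × 120 V = 3360 W = 3.36 kW
Runtime = 12 h/week × 5 weeks = 60 h
Energy = 3.36 kW × 60 h = 201.6 kWh
Tier 1 (0–30 kWh): 30 × ₹4.1 = ₹123
Above 30 kWh: 171.6 × ₹5.01 = ₹859.716
Bill = ₹982.72

₹982.72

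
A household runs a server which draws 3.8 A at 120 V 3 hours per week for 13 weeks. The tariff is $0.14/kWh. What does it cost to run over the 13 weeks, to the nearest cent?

$2.49

Power = 3.8 A × 120 V = 456 W = 0.456 kW
Runtime = 3 h/week × 13 weeks = 39 h
Energy = 0.456 kW × 39 h = 17.784 kWh
Cost = 17.784 kWh × $0.14/kWh = $2.49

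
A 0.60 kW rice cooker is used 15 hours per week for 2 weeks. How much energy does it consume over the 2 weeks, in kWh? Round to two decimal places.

18.00 kWh

Runtime = 15 h/week × 2 weeks = 30 h
Energy = 0.6 kW × 30 h = 18 kWh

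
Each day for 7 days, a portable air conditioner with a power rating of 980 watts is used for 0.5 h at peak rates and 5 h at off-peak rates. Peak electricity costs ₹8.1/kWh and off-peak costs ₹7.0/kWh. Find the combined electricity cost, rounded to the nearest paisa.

Peak energy = 0.98 kW × 0.5 h × 7 = 3.43 kWh
Off-peak energy = 0.98 kW × 5 h × 7 = 34.3 kWh
Cost = 3.43 × ₹8.1 + 34.3 × ₹7.0 = ₹27.783 + ₹240.1 = ₹267.88

₹267.88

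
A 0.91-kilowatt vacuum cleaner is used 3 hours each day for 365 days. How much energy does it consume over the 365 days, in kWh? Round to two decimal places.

996.45 kWh

Runtime = 3 h/day × 365 days = 1095 h
Energy = 0.91 kW × 1095 h = 996.45 kWh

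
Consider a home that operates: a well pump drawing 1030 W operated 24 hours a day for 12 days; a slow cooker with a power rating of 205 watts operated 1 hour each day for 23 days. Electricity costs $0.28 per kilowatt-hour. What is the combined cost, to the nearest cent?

well pump: Runtime = 24 h × 12 = 288 h
well pump: 1.03 kW × 288 h = 296.64 kWh
slow cooker: Runtime = 1 h/day × 23 days = 23 h
slow cooker: 0.205 kW × 23 h = 4.715 kWh
Total energy = 301.355 kWh
Cost = 301.355 × $0.28 = $84.38

$84.38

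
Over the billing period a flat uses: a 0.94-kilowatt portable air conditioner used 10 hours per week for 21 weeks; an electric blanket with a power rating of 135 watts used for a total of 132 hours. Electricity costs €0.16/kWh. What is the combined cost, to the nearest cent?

portable air conditioner: Runtime = 10 h/week × 21 weeks = 210 h
portable air conditioner: 0.94 kW × 210 h = 197.4 kWh
electric blanket: 0.135 kW × 132 h = 17.82 kWh
Total energy = 215.22 kWh
Cost = 215.22 × €0.16 = €34.44

€34.44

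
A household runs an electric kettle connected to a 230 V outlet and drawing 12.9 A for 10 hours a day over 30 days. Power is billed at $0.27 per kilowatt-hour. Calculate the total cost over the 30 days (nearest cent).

$240.33

Power = 12.9 A × 230 V = 2967 W = 2.967 kW
Runtime = 10 h/day × 30 days = 300 h
Energy = 2.967 kW × 300 h = 890.1 kWh
Cost = 890.1 kWh × $0.27/kWh = $240.33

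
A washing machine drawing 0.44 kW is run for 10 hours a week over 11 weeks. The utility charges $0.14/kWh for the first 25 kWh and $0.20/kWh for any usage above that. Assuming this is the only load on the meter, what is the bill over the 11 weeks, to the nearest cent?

$8.18

Runtime = 10 h/week × 11 weeks = 110 h
Energy = 0.44 kW × 110 h = 48.4 kWh
Tier 1 (0–25 kWh): 25 × $0.14 = $3.5
Above 25 kWh: 23.4 × $0.20 = $4.68
Bill = $8.18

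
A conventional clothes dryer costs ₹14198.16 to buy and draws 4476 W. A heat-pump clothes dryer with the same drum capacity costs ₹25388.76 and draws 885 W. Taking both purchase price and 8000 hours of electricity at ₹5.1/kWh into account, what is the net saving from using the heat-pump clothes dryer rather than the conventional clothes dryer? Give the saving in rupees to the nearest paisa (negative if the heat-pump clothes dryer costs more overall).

conventional clothes dryer: ₹14198.16 + (4476/1000) kW × 8000 h × ₹5.1 = ₹14198.16 + ₹182620.8 = ₹196818.96
heat-pump clothes dryer: ₹25388.76 + (885/1000) kW × 8000 h × ₹5.1 = ₹25388.76 + ₹36108 = ₹61496.76
Saving = ₹196818.96 − ₹61496.76 = ₹135322.2

₹135322.20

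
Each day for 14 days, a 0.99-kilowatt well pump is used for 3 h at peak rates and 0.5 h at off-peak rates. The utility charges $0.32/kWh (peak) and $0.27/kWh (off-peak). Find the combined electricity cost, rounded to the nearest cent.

$15.18

Peak energy = 0.99 kW × 3 h × 14 = 41.58 kWh
Off-peak energy = 0.99 kW × 0.5 h × 14 = 6.93 kWh
Cost = 41.58 × $0.32 + 6.93 × $0.27 = $13.3056 + $1.8711 = $15.18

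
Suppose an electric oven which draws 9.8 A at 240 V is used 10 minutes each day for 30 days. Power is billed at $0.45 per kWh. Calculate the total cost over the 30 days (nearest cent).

$5.29

Power = 9.8 A × 240 V = 2352 W = 2.352 kW
Runtime = 10 min × 30 = 300 min = 5 h
Energy = 2.352 kW × 5 h = 11.76 kWh
Cost = 11.76 kWh × $0.45/kWh = $5.29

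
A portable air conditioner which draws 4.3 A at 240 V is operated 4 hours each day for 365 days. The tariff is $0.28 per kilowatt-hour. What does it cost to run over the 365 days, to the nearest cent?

$421.88

Power = 4.3 A × 240 V = 1032 W = 1.032 kW
Runtime = 4 h/day × 365 days = 1460 h
Energy = 1.032 kW × 1460 h = 1506.72 kWh
Cost = 1506.72 kWh × $0.28/kWh = $421.88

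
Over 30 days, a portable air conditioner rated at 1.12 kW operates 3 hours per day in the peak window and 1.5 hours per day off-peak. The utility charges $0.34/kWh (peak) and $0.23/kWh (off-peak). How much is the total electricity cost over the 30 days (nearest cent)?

Peak energy = 1.12 kW × 3 h × 30 = 100.8 kWh
Off-peak energy = 1.12 kW × 1.5 h × 30 = 50.4 kWh
Cost = 100.8 × $0.34 + 50.4 × $0.23 = $34.272 + $11.592 = $45.86

$45.86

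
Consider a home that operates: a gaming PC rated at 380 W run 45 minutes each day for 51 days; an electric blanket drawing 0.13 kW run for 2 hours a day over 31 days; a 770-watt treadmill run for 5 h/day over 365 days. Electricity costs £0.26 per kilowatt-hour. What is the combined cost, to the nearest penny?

£371.24

gaming PC: Runtime = 45 min × 51 = 2295 min = 38.25 h
gaming PC: 0.38 kW × 38.25 h = 14.535 kWh
electric blanket: Runtime = 2 h/day × 31 days = 62 h
electric blanket: 0.13 kW × 62 h = 8.06 kWh
treadmill: Runtime = 5 h/day × 365 days = 1825 h
treadmill: 0.77 kW × 1825 h = 1405.25 kWh
Total energy = 1427.845 kWh
Cost = 1427.845 × £0.26 = £371.24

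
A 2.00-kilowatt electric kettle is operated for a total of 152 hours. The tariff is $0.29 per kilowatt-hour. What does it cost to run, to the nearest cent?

Energy = 2 kW × 152 h = 304 kWh
Cost = 304 kWh × $0.29/kWh = $88.16

$88.16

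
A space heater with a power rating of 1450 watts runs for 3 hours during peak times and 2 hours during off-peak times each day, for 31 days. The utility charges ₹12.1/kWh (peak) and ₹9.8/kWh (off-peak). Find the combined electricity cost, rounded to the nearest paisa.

₹2512.71

Peak energy = 1.45 kW × 3 h × 31 = 134.85 kWh
Off-peak energy = 1.45 kW × 2 h × 31 = 89.9 kWh
Cost = 134.85 × ₹12.1 + 89.9 × ₹9.8 = ₹1631.685 + ₹881.02 = ₹2512.71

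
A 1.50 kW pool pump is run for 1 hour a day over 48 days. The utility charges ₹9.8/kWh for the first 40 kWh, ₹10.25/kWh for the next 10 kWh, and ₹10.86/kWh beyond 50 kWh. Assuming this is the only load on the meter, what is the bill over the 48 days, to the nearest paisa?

₹733.42

Runtime = 1 h/day × 48 days = 48 h
Energy = 1.5 kW × 48 h = 72 kWh
Tier 1 (0–40 kWh): 40 × ₹9.8 = ₹392
Tier 2 (40–50 kWh): 10 × ₹10.25 = ₹102.5
Above 50 kWh: 22 × ₹10.86 = ₹238.92
Bill = ₹733.42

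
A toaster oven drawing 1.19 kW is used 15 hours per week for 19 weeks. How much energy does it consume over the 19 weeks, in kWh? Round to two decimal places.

Runtime = 15 h/week × 19 weeks = 285 h
Energy = 1.19 kW × 285 h = 339.15 kWh

339.15 kWh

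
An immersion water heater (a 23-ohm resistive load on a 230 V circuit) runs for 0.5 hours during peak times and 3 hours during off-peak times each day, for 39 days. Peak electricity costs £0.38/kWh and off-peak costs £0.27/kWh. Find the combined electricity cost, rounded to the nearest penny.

£89.70

Power = V²/R = 230²/23 = 2300 W = 2.3 kW
Peak energy = 2.3 kW × 0.5 h × 39 = 44.85 kWh
Off-peak energy = 2.3 kW × 3 h × 39 = 269.1 kWh
Cost = 44.85 × £0.38 + 269.1 × £0.27 = £17.043 + £72.657 = £89.70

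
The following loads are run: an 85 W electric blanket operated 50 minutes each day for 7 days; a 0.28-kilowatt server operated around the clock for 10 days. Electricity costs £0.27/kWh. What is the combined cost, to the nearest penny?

£18.28

electric blanket: Runtime = 50 min × 7 = 350 min = 5.833333… h
electric blanket: 0.085 kW × 5.833333… h = 0.495833… kWh
server: Runtime = 24 h × 10 = 240 h
server: 0.28 kW × 240 h = 67.2 kWh
Total energy = 67.695833… kWh
Cost = 67.695833… × £0.27 = £18.28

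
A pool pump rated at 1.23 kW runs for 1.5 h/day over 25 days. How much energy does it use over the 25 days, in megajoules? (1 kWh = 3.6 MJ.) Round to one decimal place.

Runtime = 1.5 h/day × 25 days = 37.5 h
Energy = 1.23 kW × 37.5 h = 46.125 kWh
= 46.125 × 3.6 MJ = 166.1 MJ

166.1 MJ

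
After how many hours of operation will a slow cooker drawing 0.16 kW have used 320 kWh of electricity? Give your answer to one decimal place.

2000.0 h

Hours = 320 kWh ÷ 0.16 kW = 2000.0 h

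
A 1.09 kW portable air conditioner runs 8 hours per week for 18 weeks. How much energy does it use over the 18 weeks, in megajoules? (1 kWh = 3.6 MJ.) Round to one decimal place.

565.1 MJ

Runtime = 8 h/week × 18 weeks = 144 h
Energy = 1.09 kW × 144 h = 156.96 kWh
= 156.96 × 3.6 MJ = 565.1 MJ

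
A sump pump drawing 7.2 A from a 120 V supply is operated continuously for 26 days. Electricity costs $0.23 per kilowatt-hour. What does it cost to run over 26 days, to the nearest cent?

Power = 7.2 A × 120 V = 864 W = 0.864 kW
Runtime = 24 h × 26 = 624 h
Energy = 0.864 kW × 624 h = 539.136 kWh
Cost = 539.136 kWh × $0.23/kWh = $124.00

$124.00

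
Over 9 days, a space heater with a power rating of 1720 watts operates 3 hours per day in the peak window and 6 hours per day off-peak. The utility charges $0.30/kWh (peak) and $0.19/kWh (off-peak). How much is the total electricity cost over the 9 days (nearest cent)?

$31.58

Peak energy = 1.72 kW × 3 h × 9 = 46.44 kWh
Off-peak energy = 1.72 kW × 6 h × 9 = 92.88 kWh
Cost = 46.44 × $0.30 + 92.88 × $0.19 = $13.932 + $17.6472 = $31.58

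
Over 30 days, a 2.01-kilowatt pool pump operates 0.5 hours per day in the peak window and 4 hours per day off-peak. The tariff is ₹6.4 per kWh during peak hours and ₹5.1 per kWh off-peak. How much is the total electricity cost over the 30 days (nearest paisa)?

Peak energy = 2.01 kW × 0.5 h × 30 = 30.15 kWh
Off-peak energy = 2.01 kW × 4 h × 30 = 241.2 kWh
Cost = 30.15 × ₹6.4 + 241.2 × ₹5.1 = ₹192.96 + ₹1230.12 = ₹1423.08

₹1423.08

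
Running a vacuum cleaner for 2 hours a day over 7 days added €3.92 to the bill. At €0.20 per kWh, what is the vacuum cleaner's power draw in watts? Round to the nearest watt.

Energy = €3.92 ÷ €0.20/kWh = 19.6 kWh
Runtime = 2 h/day × 7 days = 14 h
Power = 19.6 kWh ÷ 14 h = 1.4 kW = 1400 W

1400 W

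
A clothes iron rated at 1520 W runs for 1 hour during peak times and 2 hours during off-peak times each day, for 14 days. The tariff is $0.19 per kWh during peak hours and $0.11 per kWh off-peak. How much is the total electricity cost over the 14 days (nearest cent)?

$8.72

Peak energy = 1.52 kW × 1 h × 14 = 21.28 kWh
Off-peak energy = 1.52 kW × 2 h × 14 = 42.56 kWh
Cost = 21.28 × $0.19 + 42.56 × $0.11 = $4.0432 + $4.6816 = $8.72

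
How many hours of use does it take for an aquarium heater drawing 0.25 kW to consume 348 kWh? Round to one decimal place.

Hours = 348 kWh ÷ 0.25 kW = 1392.0 h

1392.0 h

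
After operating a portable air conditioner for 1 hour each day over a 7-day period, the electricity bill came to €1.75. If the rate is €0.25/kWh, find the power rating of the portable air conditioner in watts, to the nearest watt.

Energy = €1.75 ÷ €0.25/kWh = 7 kWh
Runtime = 1 h/day × 7 days = 7 h
Power = 7 kWh ÷ 7 h = 1 kW = 1000 W

1000 W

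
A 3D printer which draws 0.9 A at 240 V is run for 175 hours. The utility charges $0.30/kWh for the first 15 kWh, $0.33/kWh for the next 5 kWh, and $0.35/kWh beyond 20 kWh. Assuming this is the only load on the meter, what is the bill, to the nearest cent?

$12.38

Power = 0.9 A × 240 V = 216 W = 0.216 kW
Energy = 0.216 kW × 175 h = 37.8 kWh
Tier 1 (0–15 kWh): 15 × $0.30 = $4.5
Tier 2 (15–20 kWh): 5 × $0.33 = $1.65
Above 20 kWh: 17.8 × $0.35 = $6.23
Bill = $12.38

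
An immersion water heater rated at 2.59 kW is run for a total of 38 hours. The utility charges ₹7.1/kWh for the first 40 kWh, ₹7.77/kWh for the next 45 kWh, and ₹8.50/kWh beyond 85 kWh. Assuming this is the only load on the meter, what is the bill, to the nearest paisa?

₹747.72

Energy = 2.59 kW × 38 h = 98.42 kWh
Tier 1 (0–40 kWh): 40 × ₹7.1 = ₹284
Tier 2 (40–85 kWh): 45 × ₹7.77 = ₹349.65
Above 85 kWh: 13.42 × ₹8.50 = ₹114.07
Bill = ₹747.72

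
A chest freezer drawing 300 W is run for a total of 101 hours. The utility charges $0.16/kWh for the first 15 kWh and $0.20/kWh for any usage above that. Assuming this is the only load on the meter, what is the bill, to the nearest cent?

Energy = 0.3 kW × 101 h = 30.3 kWh
Tier 1 (0–15 kWh): 15 × $0.16 = $2.4
Above 15 kWh: 15.3 × $0.20 = $3.06
Bill = $5.46

$5.46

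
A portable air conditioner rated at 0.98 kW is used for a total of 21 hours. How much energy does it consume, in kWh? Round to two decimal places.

20.58 kWh

Energy = 0.98 kW × 21 h = 20.58 kWh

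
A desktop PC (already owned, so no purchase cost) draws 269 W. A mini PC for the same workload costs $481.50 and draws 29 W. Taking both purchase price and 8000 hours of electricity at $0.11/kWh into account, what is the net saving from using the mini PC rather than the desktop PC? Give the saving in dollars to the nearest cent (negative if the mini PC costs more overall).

desktop PC: $0.00 + (269/1000) kW × 8000 h × $0.11 = $0.00 + $236.72 = $236.72
mini PC: $481.50 + (29/1000) kW × 8000 h × $0.11 = $481.50 + $25.52 = $507.02
Saving = $236.72 − $507.02 = −$270.3

-$270.30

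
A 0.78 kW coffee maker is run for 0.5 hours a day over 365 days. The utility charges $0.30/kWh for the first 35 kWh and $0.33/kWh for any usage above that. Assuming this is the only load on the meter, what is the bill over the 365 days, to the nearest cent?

$45.93

Runtime = 0.5 h/day × 365 days = 182.5 h
Energy = 0.78 kW × 182.5 h = 142.35 kWh
Tier 1 (0–35 kWh): 35 × $0.30 = $10.5
Above 35 kWh: 107.35 × $0.33 = $35.4255
Bill = $45.93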